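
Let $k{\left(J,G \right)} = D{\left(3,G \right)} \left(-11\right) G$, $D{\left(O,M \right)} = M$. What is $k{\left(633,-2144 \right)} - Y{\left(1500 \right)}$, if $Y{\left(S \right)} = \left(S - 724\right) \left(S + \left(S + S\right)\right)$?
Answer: $-54056096$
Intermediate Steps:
$Y{\left(S \right)} = 3 S \left(-724 + S\right)$ ($Y{\left(S \right)} = \left(-724 + S\right) \left(S + 2 S\right) = \left(-724 + S\right) 3 S = 3 S \left(-724 + S\right)$)
$k{\left(J,G \right)} = - 11 G^{2}$ ($k{\left(J,G \right)} = G \left(-11\right) G = - 11 G G = - 11 G^{2}$)
$k{\left(633,-2144 \right)} - Y{\left(1500 \right)} = - 11 \left(-2144\right)^{2} - 3 \cdot 1500 \left(-724 + 1500\right) = \left(-11\right) 4596736 - 3 \cdot 1500 \cdot 776 = -50564096 - 3492000 = -54056096$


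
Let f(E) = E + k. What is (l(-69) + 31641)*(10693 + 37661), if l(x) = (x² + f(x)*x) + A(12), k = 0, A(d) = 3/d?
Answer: 3980815581/2 ≈ 1.9904e+9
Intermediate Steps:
f(E) = E (f(E) = E + 0 = E)
l(x) = ¼ + 2*x² (l(x) = (x² + x*x) + 3/12 = (x² + x²) + 3*(1/12) = 2*x² + ¼ = ¼ + 2*x²)
(l(-69) + 31641)*(10693 + 37661) = ((¼ + 2*(-69)²) + 31641)*(10693 + 37661) = ((¼ + 2*4761) + 31641)*48354 = ((¼ + 9522) + 31641)*48354 = (38089/4 + 31641)*48354 = (164653/4)*48354 = 3980815581/2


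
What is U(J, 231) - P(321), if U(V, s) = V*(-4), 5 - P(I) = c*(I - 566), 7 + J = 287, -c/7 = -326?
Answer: -560215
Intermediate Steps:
c = 2282 (c = -7*(-326) = 2282)
J = 280 (J = -7 + 287 = 280)
P(I) = 1291617 - 2282*I (P(I) = 5 - 2282*(I - 566) = 5 - 2282*(-566 + I) = 5 - (-1291612 + 2282*I) = 5 + (1291612 - 2282*I) = 1291617 - 2282*I)
U(V, s) = -4*V
U(J, 231) - P(321) = -4*280 - (1291617 - 2282*321) = -1120 - (1291617 - 732522) = -1120 - 1*559095 = -1120 - 559095 = -560215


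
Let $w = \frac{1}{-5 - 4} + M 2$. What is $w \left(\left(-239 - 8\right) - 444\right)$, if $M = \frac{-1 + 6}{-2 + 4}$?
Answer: $- \frac{30404}{9} \approx -3378.2$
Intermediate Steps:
$M = \frac{5}{2} \approx 2.5$
$w = \frac{44}{9}$ ($w = \frac{1}{-5 - 4} + \frac{5}{2} \cdot 2 = \frac{1}{-9} + 5 = - \frac{1}{9} + 5 = \frac{44}{9} \approx 4.8889$)
$w \left(\left(-239 - 8\right) - 444\right) = \frac{44 \left(\left(-239 - 8\right) - 444\right)}{9} = \frac{44 \left(-247 - 444\right)}{9} = \frac{44}{9} \left(-691\right) = - \frac{30404}{9}$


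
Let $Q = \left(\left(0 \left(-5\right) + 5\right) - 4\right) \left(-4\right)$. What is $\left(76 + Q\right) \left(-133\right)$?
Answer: $-9576$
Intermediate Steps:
$Q = -4$ ($Q = \left(\left(0 + 5\right) - 4\right) \left(-4\right) = \left(5 - 4\right) \left(-4\right) = 1 \left(-4\right) = -4$)
$\left(76 + Q\right) \left(-133\right) = \left(76 - 4\right) \left(-133\right) = 72 \left(-133\right) = -9576$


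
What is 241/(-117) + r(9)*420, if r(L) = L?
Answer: 442019/117 ≈ 3777.9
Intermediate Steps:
241/(-117) + r(9)*420 = 241/(-117) + 9*420 = 241*(-1/117) + 3780 = -241/117 + 3780 = 442019/117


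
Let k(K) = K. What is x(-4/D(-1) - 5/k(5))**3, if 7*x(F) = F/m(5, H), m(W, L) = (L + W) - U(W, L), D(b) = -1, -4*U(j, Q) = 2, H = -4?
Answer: 8/343 ≈ 0.023324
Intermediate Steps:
U(j, Q) = -1/2 (U(j, Q) = -1/4*2 = -1/2)
m(W, L) = 1/2 + L + W (m(W, L) = (L + W) - 1*(-1/2) = (L + W) + 1/2 = 1/2 + L + W)
x(F) = 2*F/21 (x(F) = (F/(1/2 - 4 + 5))/7 = (F/(3/2))/7 = (F*(2/3))/7 = (2*F/3)/7 = 2*F/21)
x(-4/D(-1) - 5/k(5))**3 = (2*(-4/(-1) - 5/5)/21)**3 = (2*(-4*(-1) - 5*1/5)/21)**3 = (2*(4 - 1)/21)**3 = ((2/21)*3)**3 = (2/7)**3 = 8/343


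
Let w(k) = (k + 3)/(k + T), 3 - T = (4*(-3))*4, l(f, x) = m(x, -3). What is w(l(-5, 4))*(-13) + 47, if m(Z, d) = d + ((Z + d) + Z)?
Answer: 2426/53 ≈ 45.774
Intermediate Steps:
m(Z, d) = 2*Z + 2*d (m(Z, d) = d + (d + 2*Z) = 2*Z + 2*d)
l(f, x) = -6 + 2*x (l(f, x) = 2*x + 2*(-3) = 2*x - 6 = -6 + 2*x)
T = 51 (T = 3 - 4*(-3)*4 = 3 - (-12)*4 = 3 - 1*(-48) = 3 + 48 = 51)
w(k) = (3 + k)/(51 + k) (w(k) = (k + 3)/(k + 51) = (3 + k)/(51 + k))
w(l(-5, 4))*(-13) + 47 = ((3 + (-6 + 2*4))/(51 + (-6 + 2*4)))*(-13) + 47 = ((3 + (-6 + 8))/(51 + (-6 + 8)))*(-13) + 47 = ((3 + 2)/(51 + 2))*(-13) + 47 = (5/53)*(-13) + 47 = -65/53 + 47 = 2426/53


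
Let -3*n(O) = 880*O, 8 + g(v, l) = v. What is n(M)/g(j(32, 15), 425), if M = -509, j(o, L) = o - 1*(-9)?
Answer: 40720/9 ≈ 4524.4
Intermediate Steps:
j(o, L) = 9 + o (j(o, L) = o + 9 = 9 + o)
g(v, l) = -8 + v
n(O) = -880*O/3
n(M)/g(j(32, 15), 425) = (-880/3*(-509))/(-8 + (9 + 32)) = 447920/(3*(-8 + 41)) = (447920/3)/33 = (447920/3)*(1/33) = 40720/9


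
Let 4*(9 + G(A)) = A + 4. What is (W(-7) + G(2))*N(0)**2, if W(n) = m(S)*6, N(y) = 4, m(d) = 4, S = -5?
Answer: 264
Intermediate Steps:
G(A) = -8 + A/4 (G(A) = -9 + (A + 4)/4 = -9 + (4 + A)/4 = -9 + (1 + A/4) = -8 + A/4)
W(n) = 24 (W(n) = 4*6 = 24)
(W(-7) + G(2))*N(0)**2 = (24 + (-8 + (1/4)*2))*4**2 = (24 + (-8 + 1/2))*16 = (24 - 15/2)*16 = (33/2)*16 = 264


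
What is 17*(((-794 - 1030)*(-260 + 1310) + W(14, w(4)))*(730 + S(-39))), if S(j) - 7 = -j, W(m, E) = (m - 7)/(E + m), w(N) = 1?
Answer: -378979683656/15 ≈ -2.5265e+10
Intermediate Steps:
W(m, E) = (-7 + m)/(E + m)
S(j) = 7 - j
17*(((-794 - 1030)*(-260 + 1310) + W(14, w(4)))*(730 + S(-39))) = 17*(((-794 - 1030)*(-260 + 1310) + (-7 + 14)/(1 + 14))*(730 + (7 - 1*(-39)))) = 17*((-1824*1050 + 7/15)*(730 + (7 + 39))) = 17*((-1915200 + (1/15)*7)*(730 + 46)) = 17*((-1915200 + 7/15)*776) = 17*(-28727993/15*776) = 17*(-22292922568/15) = -378979683656/15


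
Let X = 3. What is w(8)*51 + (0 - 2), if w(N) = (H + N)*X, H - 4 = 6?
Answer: 2752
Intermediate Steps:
H = 10 (H = 4 + 6 = 10)
w(N) = 30 + 3*N (w(N) = (10 + N)*3 = 30 + 3*N)
w(8)*51 + (0 - 2) = (30 + 3*8)*51 + (0 - 2) = (30 + 24)*51 - 2 = 54*51 - 2 = 2754 - 2 = 2752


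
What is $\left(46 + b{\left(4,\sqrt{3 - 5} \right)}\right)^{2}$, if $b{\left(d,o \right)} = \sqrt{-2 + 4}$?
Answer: $\left(46 + \sqrt{2}\right)^{2} \approx 2248.1$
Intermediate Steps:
$b{\left(d,o \right)} = \sqrt{2}$
$\left(46 + b{\left(4,\sqrt{3 - 5} \right)}\right)^{2} = \left(46 + \sqrt{2}\right)^{2}$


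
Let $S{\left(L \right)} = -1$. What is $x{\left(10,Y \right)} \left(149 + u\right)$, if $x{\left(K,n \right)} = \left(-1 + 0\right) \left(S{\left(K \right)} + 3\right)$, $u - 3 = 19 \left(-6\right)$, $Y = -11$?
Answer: $-76$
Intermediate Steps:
$u = -111$ ($u = 3 + 19 \left(-6\right) = 3 - 114 = -111$)
$x{\left(K,n \right)} = -2$ ($x{\left(K,n \right)} = \left(-1 + 0\right) \left(-1 + 3\right) = \left(-1\right) 2 = -2$)
$x{\left(10,Y \right)} \left(149 + u\right) = - 2 \left(149 - 111\right) = \left(-2\right) 38 = -76$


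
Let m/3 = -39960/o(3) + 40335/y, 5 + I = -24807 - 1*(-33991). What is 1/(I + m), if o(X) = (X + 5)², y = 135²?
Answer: 3240/23692547 ≈ 0.00013675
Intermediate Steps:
y = 18225
o(X) = (5 + X)²
I = 9179 (I = -5 + (-24807 - 1*(-33991)) = -5 + (-24807 + 33991) = -5 + 9184 = 9179)
m = -6047413/3240 (m = 3*(-39960/(5 + 3)² + 40335/18225) = 3*(-39960/(8²) + 40335*(1/18225)) = 3*(-39960/64 + 2689/1215) = 3*(-39960*1/64 + 2689/1215) = 3*(-4995/8 + 2689/1215) = 3*(-6047413/9720) = -6047413/3240 ≈ -1866.5)
1/(I + m) = 1/(9179 - 6047413/3240) = 1/(23692547/3240) = 3240/23692547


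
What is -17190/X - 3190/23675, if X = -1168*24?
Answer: 10585039/22121920 ≈ 0.47849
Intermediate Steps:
X = -28032
-17190/X - 3190/23675 = -17190/(-28032) - 3190/23675 = -17190*(-1/28032) - 3190*1/23675 = 2865/4672 - 638/4735 = 10585039/22121920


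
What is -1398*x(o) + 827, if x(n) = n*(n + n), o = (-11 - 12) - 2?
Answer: -1746673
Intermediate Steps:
o = -25 (o = -23 - 2 = -25)
x(n) = 2*n² (x(n) = n*(2*n) = 2*n²)
-1398*x(o) + 827 = -2796*(-25)² + 827 = -2796*625 + 827 = -1398*1250 + 827 = -1747500 + 827 = -1746673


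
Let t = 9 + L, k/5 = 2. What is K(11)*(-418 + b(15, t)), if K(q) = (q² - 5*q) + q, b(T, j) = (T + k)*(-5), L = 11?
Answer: -41811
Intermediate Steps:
k = 10 (k = 5*2 = 10)
t = 20 (t = 9 + 11 = 20)
b(T, j) = -50 - 5*T (b(T, j) = (T + 10)*(-5) = (10 + T)*(-5) = -50 - 5*T)
K(q) = q² - 4*q
K(11)*(-418 + b(15, t)) = (11*(-4 + 11))*(-418 + (-50 - 5*15)) = (11*7)*(-418 + (-50 - 75)) = 77*(-418 - 125) = 77*(-543) = -41811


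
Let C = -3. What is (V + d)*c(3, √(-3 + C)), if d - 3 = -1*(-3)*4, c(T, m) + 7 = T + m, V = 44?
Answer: -236 + 59*I*√6 ≈ -236.0 + 144.52*I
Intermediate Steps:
c(T, m) = -7 + T + m (c(T, m) = -7 + (T + m) = -7 + T + m)
d = 15 (d = 3 - 1*(-3)*4 = 3 + 3*4 = 3 + 12 = 15)
(V + d)*c(3, √(-3 + C)) = (44 + 15)*(-7 + 3 + √(-3 - 3)) = 59*(-7 + 3 + √(-6)) = 59*(-7 + 3 + I*√6) = 59*(-4 + I*√6) = -236 + 59*I*√6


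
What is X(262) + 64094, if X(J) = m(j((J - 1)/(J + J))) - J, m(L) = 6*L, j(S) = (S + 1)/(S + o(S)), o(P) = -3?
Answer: 27893014/437 ≈ 63828.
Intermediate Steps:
j(S) = (1 + S)/(-3 + S) (j(S) = (S + 1)/(S - 3) = (1 + S)/(-3 + S))
X(J) = -J + 6*(1 + (-1 + J)/(2*J))/(-3 + (-1 + J)/(2*J)) (X(J) = 6*((1 + (J - 1)/(J + J))/(-3 + (J - 1)/(J + J))) - J = 6*((1 + (-1 + J)/((2*J)))/(-3 + (-1 + J)/((2*J)))) - J = 6*((1 + (-1 + J)*(1/(2*J)))/(-3 + (-1 + J)*(1/(2*J)))) - J = 6*((1 + (-1 + J)/(2*J))/(-3 + (-1 + J)/(2*J))) - J = 6*(1 + (-1 + J)/(2*J))/(-3 + (-1 + J)/(2*J)) - J = -J + 6*(1 + (-1 + J)/(2*J))/(-3 + (-1 + J)/(2*J)))
X(262) + 64094 = (6 - 19*262 - 5*262²)/(1 + 5*262) + 64094 = (6 - 4978 - 5*68644)/(1 + 1310) + 64094 = (6 - 4978 - 343220)/1311 + 64094 = (1/1311)*(-348192) + 64094 = -116064/437 + 64094 = 27893014/437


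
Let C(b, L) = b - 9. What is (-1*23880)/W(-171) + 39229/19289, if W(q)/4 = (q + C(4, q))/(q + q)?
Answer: -9844054639/848716 ≈ -11599.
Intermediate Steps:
C(b, L) = -9 + b
W(q) = 2*(-5 + q)/q (W(q) = 4*((q + (-9 + 4))/(q + q)) = 4*((q - 5)/((2*q))) = 4*((-5 + q)*(1/(2*q))) = 4*((-5 + q)/(2*q)) = 2*(-5 + q)/q)
(-1*23880)/W(-171) + 39229/19289 = (-1*23880)/(2 - 10/(-171)) + 39229/19289 = -23880/(2 - 10*(-1/171)) + 39229*(1/19289) = -23880/(2 + 10/171) + 39229/19289 = -23880/352/171 + 39229/19289 = -23880*171/352 + 39229/19289 = -510435/44 + 39229/19289 = -9844054639/848716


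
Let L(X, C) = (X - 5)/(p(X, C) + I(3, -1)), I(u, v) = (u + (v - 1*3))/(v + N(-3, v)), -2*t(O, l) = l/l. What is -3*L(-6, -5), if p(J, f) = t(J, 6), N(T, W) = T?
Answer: -132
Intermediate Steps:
t(O, l) = -1/2 (t(O, l) = -l/(2*l) = -1/2*1 = -1/2)
p(J, f) = -1/2
I(u, v) = (-3 + u + v)/(-3 + v) (I(u, v) = (u + (v - 1*3))/(v - 3) = (u + (v - 3))/(-3 + v) = (u + (-3 + v))/(-3 + v) = (-3 + u + v)/(-3 + v))
L(X, C) = 20 - 4*X (L(X, C) = (X - 5)/(-1/2 + (-3 + 3 - 1)/(-3 - 1)) = (-5 + X)/(-1/2 - 1/(-4)) = (-5 + X)/(-1/2 - 1/4*(-1)) = (-5 + X)/(-1/2 + 1/4) = (-5 + X)/(-1/4) = (-5 + X)*(-4) = 20 - 4*X)
-3*L(-6, -5) = -3*(20 - 4*(-6)) = -3*(20 + 24) = -3*44 = -132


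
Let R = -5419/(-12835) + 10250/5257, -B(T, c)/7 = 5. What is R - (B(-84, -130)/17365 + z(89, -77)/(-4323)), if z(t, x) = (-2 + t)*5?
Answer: 5533950693759/2236277359085 ≈ 2.4746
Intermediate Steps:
B(T, c) = -35 (B(T, c) = -7*5 = -35)
R = 160046433/67473595 (R = -5419*(-1/12835) + 10250*(1/5257) = 5419/12835 + 10250/5257 = 160046433/67473595 ≈ 2.3720)
z(t, x) = -10 + 5*t
R - (B(-84, -130)/17365 + z(89, -77)/(-4323)) = 160046433/67473595 - (-35/17365 + (-10 + 5*89)/(-4323)) = 160046433/67473595 - (-35*1/17365 + (-10 + 445)*(-1/4323)) = 160046433/67473595 - (-7/3473 + 435*(-1/4323)) = 160046433/67473595 - (-7/3473 - 145/1441) = 160046433/67473595 - 1*(-513672/5004593) = 160046433/67473595 + 513672/5004593 = 5533950693759/2236277359085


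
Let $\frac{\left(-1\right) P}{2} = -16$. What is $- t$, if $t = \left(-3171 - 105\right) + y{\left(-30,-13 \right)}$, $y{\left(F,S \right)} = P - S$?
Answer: $3231$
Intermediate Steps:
$P = 32$ ($P = \left(-2\right) \left(-16\right) = 32$)
$y{\left(F,S \right)} = 32 - S$
$t = -3231$ ($t = \left(-3171 - 105\right) + \left(32 - -13\right) = -3276 + \left(32 + 13\right) = -3276 + 45 = -3231$)
$- t = \left(-1\right) \left(-3231\right) = 3231$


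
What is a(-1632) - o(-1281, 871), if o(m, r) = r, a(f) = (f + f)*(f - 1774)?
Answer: 11116313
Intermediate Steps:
a(f) = 2*f*(-1774 + f) (a(f) = (2*f)*(-1774 + f) = 2*f*(-1774 + f))
a(-1632) - o(-1281, 871) = 2*(-1632)*(-1774 - 1632) - 1*871 = 2*(-1632)*(-3406) - 871 = 11117184 - 871 = 11116313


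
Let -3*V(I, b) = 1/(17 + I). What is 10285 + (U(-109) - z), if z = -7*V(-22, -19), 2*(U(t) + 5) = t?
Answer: 306779/30 ≈ 10226.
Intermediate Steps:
V(I, b) = -1/(3*(17 + I))
U(t) = -5 + t/2
z = -7/15 (z = -(-7)/(51 + 3*(-22)) = -(-7)/(51 - 66) = -(-7)/(-15) = -(-7)*(-1)/15 = -7*1/15 = -7/15 ≈ -0.46667)
10285 + (U(-109) - z) = 10285 + ((-5 + (½)*(-109)) - 1*(-7/15)) = 10285 + ((-5 - 109/2) + 7/15) = 10285 + (-119/2 + 7/15) = 10285 - 1771/30 = 306779/30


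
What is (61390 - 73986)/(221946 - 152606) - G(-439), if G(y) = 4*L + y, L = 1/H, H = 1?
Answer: 7537576/17335 ≈ 434.82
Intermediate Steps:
L = 1 (L = 1/1 = 1)
G(y) = 4 + y (G(y) = 4*1 + y = 4 + y)
(61390 - 73986)/(221946 - 152606) - G(-439) = (61390 - 73986)/(221946 - 152606) - (4 - 439) = -12596/69340 - 1*(-435) = -12596*1/69340 + 435 = -3149/17335 + 435 = 7537576/17335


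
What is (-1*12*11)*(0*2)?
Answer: 0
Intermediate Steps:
(-1*12*11)*(0*2) = -12*11*0 = -132*0 = 0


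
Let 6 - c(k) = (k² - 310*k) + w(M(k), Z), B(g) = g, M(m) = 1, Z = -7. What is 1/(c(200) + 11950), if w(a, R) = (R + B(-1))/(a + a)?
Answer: 1/33960 ≈ 2.9446e-5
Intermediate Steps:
w(a, R) = (-1 + R)/(2*a) (w(a, R) = (R - 1)/(a + a) = (-1 + R)/((2*a)) = (-1 + R)*(1/(2*a)) = (-1 + R)/(2*a))
c(k) = 10 - k² + 310*k (c(k) = 6 - ((k² - 310*k) + (½)*(-1 - 7)/1) = 6 - ((k² - 310*k) + (½)*1*(-8)) = 6 - ((k² - 310*k) - 4) = 6 - (-4 + k² - 310*k) = 6 + (4 - k² + 310*k) = 10 - k² + 310*k)
1/(c(200) + 11950) = 1/((10 - 1*200² + 310*200) + 11950) = 1/((10 - 1*40000 + 62000) + 11950) = 1/((10 - 40000 + 62000) + 11950) = 1/(22010 + 11950) = 1/33960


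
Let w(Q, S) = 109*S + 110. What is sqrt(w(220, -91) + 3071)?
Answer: I*sqrt(6738) ≈ 82.085*I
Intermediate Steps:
w(Q, S) = 110 + 109*S
sqrt(w(220, -91) + 3071) = sqrt((110 + 109*(-91)) + 3071) = sqrt((110 - 9919) + 3071) = sqrt(-9809 + 3071) = sqrt(-6738) = I*sqrt(6738)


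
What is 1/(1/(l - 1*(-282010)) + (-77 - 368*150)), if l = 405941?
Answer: -687951/38027867426 ≈ -1.8091e-5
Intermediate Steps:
1/(1/(l - 1*(-282010)) + (-77 - 368*150)) = 1/(1/(405941 - 1*(-282010)) + (-77 - 368*150)) = 1/(1/(405941 + 282010) + (-77 - 55200)) = 1/(1/687951 - 55277) = 1/(-38027867426/687951) = -687951/38027867426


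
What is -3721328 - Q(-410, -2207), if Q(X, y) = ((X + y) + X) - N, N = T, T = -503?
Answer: -3718804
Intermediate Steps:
N = -503
Q(X, y) = 503 + y + 2*X (Q(X, y) = ((X + y) + X) - 1*(-503) = (y + 2*X) + 503 = 503 + y + 2*X)
-3721328 - Q(-410, -2207) = -3721328 - (503 - 2207 + 2*(-410)) = -3721328 - (503 - 2207 - 820) = -3721328 - 1*(-2524) = -3721328 + 2524 = -3718804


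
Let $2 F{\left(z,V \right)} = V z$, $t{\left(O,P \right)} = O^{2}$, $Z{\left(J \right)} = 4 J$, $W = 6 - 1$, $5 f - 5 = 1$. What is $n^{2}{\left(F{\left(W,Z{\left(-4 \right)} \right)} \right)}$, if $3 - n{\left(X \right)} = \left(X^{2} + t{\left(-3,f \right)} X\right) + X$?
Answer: $1432809$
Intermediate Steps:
$f = \frac{6}{5}$ ($f = 1 + \frac{1}{5} \cdot 1 = 1 + \frac{1}{5} = \frac{6}{5} \approx 1.2$)
$W = 5$
$F{\left(z,V \right)} = \frac{V z}{2}$
$n{\left(X \right)} = 3 - X^{2} - 10 X$ ($n{\left(X \right)} = 3 - \left(\left(X^{2} + \left(-3\right)^{2} X\right) + X\right) = 3 - \left(\left(X^{2} + 9 X\right) + X\right) = 3 - \left(X^{2} + 10 X\right) = 3 - X^{2} - 10 X$)
$n^{2}{\left(F{\left(W,Z{\left(-4 \right)} \right)} \right)} = \left(3 - \left(\frac{1}{2} \cdot 4 \left(-4\right) 5\right)^{2} - 10 \cdot \frac{1}{2} \cdot 4 \left(-4\right) 5\right)^{2} = \left(3 - \left(\frac{1}{2} \left(-16\right) 5\right)^{2} - 10 \cdot \frac{1}{2} \left(-16\right) 5\right)^{2} = \left(3 - \left(-40\right)^{2} - -400\right)^{2} = \left(3 - 1600 + 400\right)^{2} = \left(-1197\right)^{2} = 1432809$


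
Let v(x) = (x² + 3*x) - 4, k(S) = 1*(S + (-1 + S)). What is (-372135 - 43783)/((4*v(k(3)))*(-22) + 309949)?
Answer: -415918/306781 ≈ -1.3557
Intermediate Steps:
k(S) = -1 + 2*S (k(S) = 1*(-1 + 2*S) = -1 + 2*S)
v(x) = -4 + x² + 3*x
(-372135 - 43783)/((4*v(k(3)))*(-22) + 309949) = (-372135 - 43783)/((4*(-4 + (-1 + 2*3)² + 3*(-1 + 2*3)))*(-22) + 309949) = -415918/((4*(-4 + (-1 + 6)² + 3*(-1 + 6)))*(-22) + 309949) = -415918/((4*(-4 + 5² + 3*5))*(-22) + 309949) = -415918/((4*(-4 + 25 + 15))*(-22) + 309949) = -415918/((4*36)*(-22) + 309949) = -415918/(144*(-22) + 309949) = -415918/(-3168 + 309949) = -415918/306781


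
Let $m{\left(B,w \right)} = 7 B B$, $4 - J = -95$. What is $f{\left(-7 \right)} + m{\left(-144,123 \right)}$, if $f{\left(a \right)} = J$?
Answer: $145251$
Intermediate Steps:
$J = 99$ ($J = 4 - -95 = 4 + 95 = 99$)
$m{\left(B,w \right)} = 7 B^{2}$
$f{\left(a \right)} = 99$
$f{\left(-7 \right)} + m{\left(-144,123 \right)} = 99 + 7 \left(-144\right)^{2} = 99 + 7 \cdot 20736 = 99 + 145152 = 145251$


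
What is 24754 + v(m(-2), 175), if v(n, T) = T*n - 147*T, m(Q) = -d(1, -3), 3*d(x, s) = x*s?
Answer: -796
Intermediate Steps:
d(x, s) = s*x/3 (d(x, s) = (x*s)/3 = (s*x)/3 = s*x/3)
m(Q) = 1 (m(Q) = -(-3)/3 = -1*(-1) = 1)
v(n, T) = -147*T + T*n
24754 + v(m(-2), 175) = 24754 + 175*(-147 + 1) = 24754 + 175*(-146) = 24754 - 25550 = -796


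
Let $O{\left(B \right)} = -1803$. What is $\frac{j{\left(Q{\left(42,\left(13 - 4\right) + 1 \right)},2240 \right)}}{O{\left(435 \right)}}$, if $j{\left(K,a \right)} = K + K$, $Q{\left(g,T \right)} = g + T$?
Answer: $- \frac{104}{1803} \approx -0.057682$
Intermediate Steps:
$Q{\left(g,T \right)} = T + g$
$j{\left(K,a \right)} = 2 K$
$\frac{j{\left(Q{\left(42,\left(13 - 4\right) + 1 \right)},2240 \right)}}{O{\left(435 \right)}} = \frac{2 \left(\left(\left(13 - 4\right) + 1\right) + 42\right)}{-1803} = 2 \left(\left(9 + 1\right) + 42\right) \left(- \frac{1}{1803}\right) = 2 \left(10 + 42\right) \left(- \frac{1}{1803}\right) = 2 \cdot 52 \left(- \frac{1}{1803}\right) = 104 \left(- \frac{1}{1803}\right) = - \frac{104}{1803}$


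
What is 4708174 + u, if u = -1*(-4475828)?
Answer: 9184002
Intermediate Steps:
u = 4475828
4708174 + u = 4708174 + 4475828 = 9184002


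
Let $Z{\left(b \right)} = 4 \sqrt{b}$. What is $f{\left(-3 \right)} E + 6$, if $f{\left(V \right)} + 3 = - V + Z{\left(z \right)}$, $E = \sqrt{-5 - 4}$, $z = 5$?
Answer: $6 + 12 i \sqrt{5} \approx 6.0 + 26.833 i$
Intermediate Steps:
$E = 3 i$ ($E = \sqrt{-9} = 3 i \approx 3.0 i$)
$f{\left(V \right)} = -3 - V + 4 \sqrt{5}$ ($f{\left(V \right)} = -3 - \left(V - 4 \sqrt{5}\right) = -3 - V + 4 \sqrt{5}$)
$f{\left(-3 \right)} E + 6 = \left(-3 - -3 + 4 \sqrt{5}\right) 3 i + 6 = \left(-3 + 3 + 4 \sqrt{5}\right) 3 i + 6 = 4 \sqrt{5} \cdot 3 i + 6 = 12 i \sqrt{5} + 6 = 6 + 12 i \sqrt{5}$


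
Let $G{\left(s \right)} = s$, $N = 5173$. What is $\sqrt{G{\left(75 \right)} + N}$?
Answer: $8 \sqrt{82} \approx 72.443$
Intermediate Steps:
$\sqrt{G{\left(75 \right)} + N} = \sqrt{75 + 5173} = \sqrt{5248} = 8 \sqrt{82}$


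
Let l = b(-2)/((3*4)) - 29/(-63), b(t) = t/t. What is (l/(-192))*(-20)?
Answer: 685/12096 ≈ 0.056630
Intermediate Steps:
b(t) = 1
l = 137/252 (l = 1/(3*4) - 29/(-63) = 1/12 - 29*(-1/63) = 1*(1/12) + 29/63 = 1/12 + 29/63 = 137/252 ≈ 0.54365)
(l/(-192))*(-20) = ((137/252)/(-192))*(-20) = -1/192*137/252*(-20) = -137/48384*(-20) = 685/12096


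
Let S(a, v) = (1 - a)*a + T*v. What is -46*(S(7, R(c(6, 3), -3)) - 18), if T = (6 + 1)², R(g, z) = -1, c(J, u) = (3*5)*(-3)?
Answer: 5014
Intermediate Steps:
c(J, u) = -45 (c(J, u) = 15*(-3) = -45)
T = 49 (T = 7² = 49)
S(a, v) = 49*v + a*(1 - a) (S(a, v) = (1 - a)*a + 49*v = a*(1 - a) + 49*v = 49*v + a*(1 - a))
-46*(S(7, R(c(6, 3), -3)) - 18) = -46*((7 - 1*7² + 49*(-1)) - 18) = -46*((7 - 1*49 - 49) - 18) = -46*((7 - 49 - 49) - 18) = -46*(-91 - 18) = -46*(-109) = 5014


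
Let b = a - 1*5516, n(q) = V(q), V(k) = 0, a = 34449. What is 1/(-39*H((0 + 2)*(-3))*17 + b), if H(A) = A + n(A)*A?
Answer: 1/32911 ≈ 3.0385e-5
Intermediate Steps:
n(q) = 0
H(A) = A (H(A) = A + 0*A = A + 0 = A)
b = 28933 (b = 34449 - 1*5516 = 34449 - 5516 = 28933)
1/(-39*H((0 + 2)*(-3))*17 + b) = 1/(-39*(0 + 2)*(-3)*17 + 28933) = 1/(-78*(-3)*17 + 28933) = 1/(-39*(-6)*17 + 28933) = 1/(234*17 + 28933) = 1/(3978 + 28933) = 1/32911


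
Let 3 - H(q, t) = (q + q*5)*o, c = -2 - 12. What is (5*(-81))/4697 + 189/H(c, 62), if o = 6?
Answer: 227466/793793 ≈ 0.28656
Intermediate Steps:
c = -14
H(q, t) = 3 - 36*q (H(q, t) = 3 - (q + q*5)*6 = 3 - (q + 5*q)*6 = 3 - 6*q*6 = 3 - 36*q)
(5*(-81))/4697 + 189/H(c, 62) = (5*(-81))/4697 + 189/(3 - 36*(-14)) = -405*1/4697 + 189/(3 + 504) = -405/4697 + 189/507 = -405/4697 + 189*(1/507) = -405/4697 + 63/169 = 227466/793793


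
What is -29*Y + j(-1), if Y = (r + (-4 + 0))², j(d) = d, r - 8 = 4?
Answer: -1857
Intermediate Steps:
r = 12 (r = 8 + 4 = 12)
Y = 64 (Y = (12 + (-4 + 0))² = (12 - 4)² = 8² = 64)
-29*Y + j(-1) = -29*64 - 1 = -1856 - 1 = -1857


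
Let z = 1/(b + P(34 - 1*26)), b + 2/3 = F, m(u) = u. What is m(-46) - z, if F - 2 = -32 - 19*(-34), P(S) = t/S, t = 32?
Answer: -85471/1858 ≈ -46.002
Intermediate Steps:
P(S) = 32/S
F = 616 (F = 2 + (-32 - 19*(-34)) = 2 + (-32 + 646) = 2 + 614 = 616)
b = 1846/3 (b = -⅔ + 616 = 1846/3 ≈ 615.33)
z = 3/1858 (z = 1/(1846/3 + 32/(34 - 1*26)) = 1/(1846/3 + 32/(34 - 26)) = 1/(1846/3 + 32/8) = 1/(1846/3 + 32*(⅛)) = 1/(1846/3 + 4) = 1/(1858/3) = 3/1858 ≈ 0.0016146)
m(-46) - z = -46 - 1*3/1858 = -46 - 3/1858 = -85471/1858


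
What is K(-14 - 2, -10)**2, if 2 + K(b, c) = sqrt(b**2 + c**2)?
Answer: 360 - 8*sqrt(89) ≈ 284.53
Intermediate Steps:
K(b, c) = -2 + sqrt(b**2 + c**2)
K(-14 - 2, -10)**2 = (-2 + sqrt((-14 - 2)**2 + (-10)**2))**2 = (-2 + sqrt((-16)**2 + 100))**2 = (-2 + sqrt(256 + 100))**2 = (-2 + sqrt(356))**2 = (-2 + 2*sqrt(89))**2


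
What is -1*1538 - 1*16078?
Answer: -17616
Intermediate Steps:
-1*1538 - 1*16078 = -1538 - 16078 = -17616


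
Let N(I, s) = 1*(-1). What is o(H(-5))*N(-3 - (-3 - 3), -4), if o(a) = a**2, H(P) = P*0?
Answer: 0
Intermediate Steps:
H(P) = 0
N(I, s) = -1
o(H(-5))*N(-3 - (-3 - 3), -4) = 0**2*(-1) = 0*(-1) = 0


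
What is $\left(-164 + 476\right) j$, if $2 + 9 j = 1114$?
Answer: $\frac{115648}{3} \approx 38549.0$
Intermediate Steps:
$j = \frac{1112}{9}$ ($j = - \frac{2}{9} + \frac{1}{9} \cdot 1114 = - \frac{2}{9} + \frac{1114}{9} = \frac{1112}{9} \approx 123.56$)
$\left(-164 + 476\right) j = \left(-164 + 476\right) \frac{1112}{9} = 312 \cdot \frac{1112}{9} = \frac{115648}{3}$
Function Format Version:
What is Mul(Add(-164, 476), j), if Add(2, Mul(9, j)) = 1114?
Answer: Rational(115648, 3) ≈ 38549.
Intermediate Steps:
j = Rational(1112, 9) (j = Add(Rational(-2, 9), Mul(Rational(1, 9), 1114)) = Add(Rational(-2, 9), Rational(1114, 9)) = Rational(1112, 9) ≈ 123.56)
Mul(Add(-164, 476), j) = Mul(Add(-164, 476), Rational(1112, 9)) = Mul(312, Rational(1112, 9)) = Rational(115648, 3)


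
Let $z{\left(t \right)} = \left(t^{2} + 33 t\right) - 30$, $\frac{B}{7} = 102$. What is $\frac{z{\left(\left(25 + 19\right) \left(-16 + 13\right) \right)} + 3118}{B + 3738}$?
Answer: $\frac{577}{159} \approx 3.6289$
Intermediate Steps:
$B = 714$ ($B = 7 \cdot 102 = 714$)
$z{\left(t \right)} = -30 + t^{2} + 33 t$
$\frac{z{\left(\left(25 + 19\right) \left(-16 + 13\right) \right)} + 3118}{B + 3738} = \frac{\left(-30 + \left(\left(25 + 19\right) \left(-16 + 13\right)\right)^{2} + 33 \left(25 + 19\right) \left(-16 + 13\right)\right) + 3118}{714 + 3738} = \frac{\left(-30 + \left(44 \left(-3\right)\right)^{2} + 33 \cdot 44 \left(-3\right)\right) + 3118}{4452} = \left(\left(-30 + \left(-132\right)^{2} + 33 \left(-132\right)\right) + 3118\right) \frac{1}{4452} = \left(\left(-30 + 17424 - 4356\right) + 3118\right) \frac{1}{4452} = \left(13038 + 3118\right) \frac{1}{4452} = 16156 \cdot \frac{1}{4452} = \frac{577}{159}$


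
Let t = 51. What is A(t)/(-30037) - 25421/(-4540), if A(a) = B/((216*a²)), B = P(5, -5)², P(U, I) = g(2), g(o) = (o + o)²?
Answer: 53623270765699/9576714131460 ≈ 5.5993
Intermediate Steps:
g(o) = 4*o² (g(o) = (2*o)² = 4*o²)
P(U, I) = 16 (P(U, I) = 4*2² = 4*4 = 16)
B = 256 (B = 16² = 256)
A(a) = 32/(27*a²) (A(a) = 256/((216*a²)) = 256*(1/(216*a²)) = 32/(27*a²))
A(t)/(-30037) - 25421/(-4540) = ((32/27)/51²)/(-30037) - 25421/(-4540) = ((32/27)*(1/2601))*(-1/30037) - 25421*(-1/4540) = (32/70227)*(-1/30037) + 25421/4540 = -32/2109408399 + 25421/4540 = 53623270765699/9576714131460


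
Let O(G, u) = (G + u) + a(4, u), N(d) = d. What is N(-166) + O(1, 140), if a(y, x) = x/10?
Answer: -11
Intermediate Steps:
a(y, x) = x/10 (a(y, x) = x*(1/10) = x/10)
O(G, u) = G + 11*u/10 (O(G, u) = (G + u) + u/10 = G + 11*u/10)
N(-166) + O(1, 140) = -166 + (1 + (11/10)*140) = -166 + (1 + 154) = -166 + 155 = -11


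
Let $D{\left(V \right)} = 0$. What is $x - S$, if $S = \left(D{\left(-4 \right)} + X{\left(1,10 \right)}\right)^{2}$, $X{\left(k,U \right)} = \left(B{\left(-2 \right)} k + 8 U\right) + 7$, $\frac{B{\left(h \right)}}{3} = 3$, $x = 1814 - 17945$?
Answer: $-25347$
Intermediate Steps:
$x = -16131$
$B{\left(h \right)} = 9$ ($B{\left(h \right)} = 3 \cdot 3 = 9$)
$X{\left(k,U \right)} = 7 + 8 U + 9 k$ ($X{\left(k,U \right)} = \left(9 k + 8 U\right) + 7 = \left(8 U + 9 k\right) + 7 = 7 + 8 U + 9 k$)
$S = 9216$ ($S = \left(0 + \left(7 + 8 \cdot 10 + 9 \cdot 1\right)\right)^{2} = \left(0 + \left(7 + 80 + 9\right)\right)^{2} = \left(0 + 96\right)^{2} = 96^{2} = 9216$)
$x - S = -16131 - 9216 = -25347$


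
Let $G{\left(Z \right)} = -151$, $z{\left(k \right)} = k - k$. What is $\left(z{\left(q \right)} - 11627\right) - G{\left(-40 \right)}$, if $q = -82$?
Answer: $-11476$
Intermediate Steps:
$z{\left(k \right)} = 0$
$\left(z{\left(q \right)} - 11627\right) - G{\left(-40 \right)} = \left(0 - 11627\right) - -151 = \left(0 - 11627\right) + 151 = -11627 + 151 = -11476$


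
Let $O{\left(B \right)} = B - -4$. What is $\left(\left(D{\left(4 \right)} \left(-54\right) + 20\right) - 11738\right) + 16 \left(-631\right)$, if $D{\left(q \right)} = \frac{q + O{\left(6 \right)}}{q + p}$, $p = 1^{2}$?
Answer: $- \frac{109826}{5} \approx -21965.0$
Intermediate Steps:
$p = 1$
$O{\left(B \right)} = 4 + B$ ($O{\left(B \right)} = B + 4 = 4 + B$)
$D{\left(q \right)} = \frac{10 + q}{1 + q}$ ($D{\left(q \right)} = \frac{q + \left(4 + 6\right)}{q + 1} = \frac{q + 10}{1 + q} = \frac{10 + q}{1 + q}$)
$\left(\left(D{\left(4 \right)} \left(-54\right) + 20\right) - 11738\right) + 16 \left(-631\right) = \left(\left(\frac{10 + 4}{1 + 4} \left(-54\right) + 20\right) - 11738\right) + 16 \left(-631\right) = \left(\left(\frac{1}{5} \cdot 14 \left(-54\right) + 20\right) - 11738\right) - 10096 = \left(\left(\frac{14}{5} \left(-54\right) + 20\right) - 11738\right) - 10096 = \left(\left(- \frac{756}{5} + 20\right) - 11738\right) - 10096 = \left(- \frac{656}{5} - 11738\right) - 10096 = - \frac{59346}{5} - 10096 = - \frac{109826}{5}$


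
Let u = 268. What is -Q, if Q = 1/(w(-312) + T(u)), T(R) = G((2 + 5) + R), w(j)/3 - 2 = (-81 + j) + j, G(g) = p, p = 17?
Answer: 1/2092 ≈ 0.00047801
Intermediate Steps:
G(g) = 17
w(j) = -237 + 6*j (w(j) = 6 + 3*((-81 + j) + j) = 6 + 3*(-81 + 2*j) = 6 + (-243 + 6*j) = -237 + 6*j)
T(R) = 17
Q = -1/2092 (Q = 1/((-237 + 6*(-312)) + 17) = 1/((-237 - 1872) + 17) = 1/(-2109 + 17) = 1/(-2092) = -1/2092 ≈ -0.00047801)
-Q = -1*(-1/2092) = 1/2092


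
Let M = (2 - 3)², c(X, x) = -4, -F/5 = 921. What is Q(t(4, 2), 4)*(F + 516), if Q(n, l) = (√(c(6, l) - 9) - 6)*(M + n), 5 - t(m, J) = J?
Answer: 98136 - 16356*I*√13 ≈ 98136.0 - 58972.0*I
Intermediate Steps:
F = -4605 (F = -5*921 = -4605)
t(m, J) = 5 - J
M = 1 (M = (-1)² = 1)
Q(n, l) = (1 + n)*(-6 + I*√13) (Q(n, l) = (√(-4 - 9) - 6)*(1 + n) = (√(-13) - 6)*(1 + n) = (I*√13 - 6)*(1 + n) = (-6 + I*√13)*(1 + n) = (1 + n)*(-6 + I*√13))
Q(t(4, 2), 4)*(F + 516) = (-6 - 6*(5 - 1*2) + I*√13 + I*(5 - 1*2)*√13)*(-4605 + 516) = (-6 - 6*(5 - 2) + I*√13 + I*(5 - 2)*√13)*(-4089) = (-6 - 6*3 + I*√13 + I*3*√13)*(-4089) = (-6 - 18 + I*√13 + 3*I*√13)*(-4089) = (-24 + 4*I*√13)*(-4089) = 98136 - 16356*I*√13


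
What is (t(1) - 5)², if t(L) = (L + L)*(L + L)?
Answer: 1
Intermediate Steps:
t(L) = 4*L² (t(L) = (2*L)*(2*L) = 4*L²)
(t(1) - 5)² = (4*1² - 5)² = (4*1 - 5)² = (4 - 5)² = (-1)² = 1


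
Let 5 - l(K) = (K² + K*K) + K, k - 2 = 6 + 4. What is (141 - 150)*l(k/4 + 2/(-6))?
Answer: 107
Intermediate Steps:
k = 12 (k = 2 + (6 + 4) = 2 + 10 = 12)
l(K) = 5 - K - 2*K² (l(K) = 5 - ((K² + K*K) + K) = 5 - ((K² + K²) + K) = 5 - (2*K² + K) = 5 - (K + 2*K²) = 5 + (-K - 2*K²) = 5 - K - 2*K²)
(141 - 150)*l(k/4 + 2/(-6)) = (141 - 150)*(5 - (12/4 + 2/(-6)) - 2*(12/4 + 2/(-6))²) = -9*(5 - (12*(¼) + 2*(-⅙)) - 2*(12*(¼) + 2*(-⅙))²) = -9*(5 - (3 - ⅓) - 2*(3 - ⅓)²) = -9*(5 - 1*8/3 - 2*(8/3)²) = -9*(5 - 8/3 - 2*64/9) = -9*(5 - 8/3 - 128/9) = -9*(-107/9) = 107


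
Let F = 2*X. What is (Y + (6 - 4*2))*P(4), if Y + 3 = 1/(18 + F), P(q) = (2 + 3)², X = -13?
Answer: -1025/8 ≈ -128.13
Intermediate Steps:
F = -26 (F = 2*(-13) = -26)
P(q) = 25 (P(q) = 5² = 25)
Y = -25/8 (Y = -3 + 1/(18 - 26) = -3 + 1/(-8) = -3 - ⅛ = -25/8 ≈ -3.1250)
(Y + (6 - 4*2))*P(4) = (-25/8 + (6 - 4*2))*25 = (-25/8 + (6 - 8))*25 = (-25/8 - 2)*25 = -41/8*25 = -1025/8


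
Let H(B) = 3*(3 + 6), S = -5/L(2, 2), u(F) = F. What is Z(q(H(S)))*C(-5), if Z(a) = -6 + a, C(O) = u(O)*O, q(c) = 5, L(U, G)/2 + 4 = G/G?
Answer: -25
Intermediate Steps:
L(U, G) = -6 (L(U, G) = -8 + 2*(G/G) = -8 + 2*1 = -8 + 2 = -6)
S = ⅚ (S = -5/(-6) = -5*(-⅙) = ⅚ ≈ 0.83333)
H(B) = 27 (H(B) = 3*9 = 27)
C(O) = O² (C(O) = O*O = O²)
Z(q(H(S)))*C(-5) = (-6 + 5)*(-5)² = -1*25 = -25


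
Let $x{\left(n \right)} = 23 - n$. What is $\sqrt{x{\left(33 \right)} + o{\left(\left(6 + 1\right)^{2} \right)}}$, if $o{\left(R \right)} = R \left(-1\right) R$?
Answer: $i \sqrt{2411} \approx 49.102 i$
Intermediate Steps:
$o{\left(R \right)} = - R^{2}$ ($o{\left(R \right)} = - R R = - R^{2}$)
$\sqrt{x{\left(33 \right)} + o{\left(\left(6 + 1\right)^{2} \right)}} = \sqrt{\left(23 - 33\right) - \left(\left(6 + 1\right)^{2}\right)^{2}} = \sqrt{\left(23 - 33\right) - \left(7^{2}\right)^{2}} = \sqrt{-10 - 49^{2}} = \sqrt{-10 - 2401} = \sqrt{-2411} = i \sqrt{2411}$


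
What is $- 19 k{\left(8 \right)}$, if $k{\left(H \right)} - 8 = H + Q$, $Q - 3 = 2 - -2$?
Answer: $-437$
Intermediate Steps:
$Q = 7$ ($Q = 3 + \left(2 - -2\right) = 3 + \left(2 + 2\right) = 3 + 4 = 7$)
$k{\left(H \right)} = 15 + H$ ($k{\left(H \right)} = 8 + \left(H + 7\right) = 8 + \left(7 + H\right) = 15 + H$)
$- 19 k{\left(8 \right)} = - 19 \left(15 + 8\right) = \left(-19\right) 23 = -437$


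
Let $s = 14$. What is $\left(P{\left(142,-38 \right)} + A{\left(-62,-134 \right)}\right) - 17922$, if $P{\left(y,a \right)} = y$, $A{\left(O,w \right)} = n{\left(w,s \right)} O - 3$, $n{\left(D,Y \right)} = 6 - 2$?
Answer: $-18031$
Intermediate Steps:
$n{\left(D,Y \right)} = 4$
$A{\left(O,w \right)} = -3 + 4 O$ ($A{\left(O,w \right)} = 4 O - 3 = -3 + 4 O$)
$\left(P{\left(142,-38 \right)} + A{\left(-62,-134 \right)}\right) - 17922 = \left(142 + \left(-3 + 4 \left(-62\right)\right)\right) - 17922 = \left(142 - 251\right) - 17922 = -109 - 17922 = -18031$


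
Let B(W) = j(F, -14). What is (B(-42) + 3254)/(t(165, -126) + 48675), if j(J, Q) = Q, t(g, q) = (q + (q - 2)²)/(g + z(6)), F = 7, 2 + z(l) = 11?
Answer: 140940/2121427 ≈ 0.066436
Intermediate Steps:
z(l) = 9 (z(l) = -2 + 11 = 9)
t(g, q) = (q + (-2 + q)²)/(9 + g) (t(g, q) = (q + (q - 2)²)/(g + 9) = (q + (-2 + q)²)/(9 + g))
B(W) = -14
(B(-42) + 3254)/(t(165, -126) + 48675) = (-14 + 3254)/((-126 + (-2 - 126)²)/(9 + 165) + 48675) = 3240/((-126 + (-128)²)/174 + 48675) = 3240/((-126 + 16384)/174 + 48675) = 3240/((1/174)*16258 + 48675) = 3240/(8129/87 + 48675) = 3240/(4242854/87) = 3240*(87/4242854) = 140940/2121427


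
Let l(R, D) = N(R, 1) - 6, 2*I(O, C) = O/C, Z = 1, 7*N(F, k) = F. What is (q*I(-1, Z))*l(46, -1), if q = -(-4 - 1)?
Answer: -10/7 ≈ -1.4286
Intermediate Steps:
q = 5 (q = -1*(-5) = 5)
N(F, k) = F/7
I(O, C) = O/(2*C) (I(O, C) = (O/C)/2 = O/(2*C))
l(R, D) = -6 + R/7 (l(R, D) = R/7 - 6 = -6 + R/7)
(q*I(-1, Z))*l(46, -1) = (5*((½)*(-1)/1))*(-6 + (⅐)*46) = (5*((½)*(-1)*1))*(-6 + 46/7) = (5*(-½))*(4/7) = -5/2*4/7 = -10/7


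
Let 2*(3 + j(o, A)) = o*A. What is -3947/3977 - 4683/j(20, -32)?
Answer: 17349410/1284571 ≈ 13.506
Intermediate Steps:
j(o, A) = -3 + A*o/2 (j(o, A) = -3 + (o*A)/2 = -3 + (A*o)/2 = -3 + A*o/2)
-3947/3977 - 4683/j(20, -32) = -3947/3977 - 4683/(-3 + (½)*(-32)*20) = -3947*1/3977 - 4683/(-3 - 320) = -3947/3977 - 4683/(-323) = -3947/3977 - 4683*(-1/323) = -3947/3977 + 4683/323 = 17349410/1284571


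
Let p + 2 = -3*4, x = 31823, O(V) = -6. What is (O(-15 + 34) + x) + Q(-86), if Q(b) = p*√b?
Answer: 31817 - 14*I*√86 ≈ 31817.0 - 129.83*I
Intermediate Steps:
p = -14 (p = -2 - 3*4 = -2 - 12 = -14)
Q(b) = -14*√b
(O(-15 + 34) + x) + Q(-86) = (-6 + 31823) - 14*I*√86 = 31817 - 14*I*√86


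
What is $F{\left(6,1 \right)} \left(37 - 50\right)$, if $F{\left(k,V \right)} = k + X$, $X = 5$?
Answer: $-143$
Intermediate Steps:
$F{\left(k,V \right)} = 5 + k$ ($F{\left(k,V \right)} = k + 5 = 5 + k$)
$F{\left(6,1 \right)} \left(37 - 50\right) = \left(5 + 6\right) \left(37 - 50\right) = 11 \left(-13\right) = -143$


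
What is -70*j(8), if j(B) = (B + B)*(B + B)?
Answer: -17920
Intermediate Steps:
j(B) = 4*B**2 (j(B) = (2*B)*(2*B) = 4*B**2)
-70*j(8) = -280*8**2 = -280*64 = -70*256 = -17920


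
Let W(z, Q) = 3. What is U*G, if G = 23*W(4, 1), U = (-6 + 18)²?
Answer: 9936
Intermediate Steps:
U = 144 (U = 12² = 144)
G = 69 (G = 23*3 = 69)
U*G = 144*69 = 9936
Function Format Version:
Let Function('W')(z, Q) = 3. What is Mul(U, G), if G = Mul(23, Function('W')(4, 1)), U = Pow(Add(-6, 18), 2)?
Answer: 9936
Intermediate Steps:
U = 144 (U = Pow(12, 2) = 144)
G = 69 (G = Mul(23, 3) = 69)
Mul(U, G) = Mul(144, 69) = 9936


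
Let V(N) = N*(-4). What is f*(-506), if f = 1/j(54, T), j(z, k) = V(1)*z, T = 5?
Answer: 253/108 ≈ 2.3426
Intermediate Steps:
V(N) = -4*N
j(z, k) = -4*z (j(z, k) = (-4*1)*z = -4*z)
f = -1/216 (f = 1/(-4*54) = 1/(-216) = -1/216 ≈ -0.0046296)
f*(-506) = -1/216*(-506) = 253/108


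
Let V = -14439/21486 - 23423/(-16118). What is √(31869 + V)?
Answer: √26543001734339941371/28859279 ≈ 178.52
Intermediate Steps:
V = 22544898/28859279 (V = -14439*1/21486 - 23423*(-1/16118) = -4813/7162 + 23423/16118 = 22544898/28859279 ≈ 0.78120)
√(31869 + V) = √(31869 + 22544898/28859279) = √(919738907349/28859279) = √26543001734339941371/28859279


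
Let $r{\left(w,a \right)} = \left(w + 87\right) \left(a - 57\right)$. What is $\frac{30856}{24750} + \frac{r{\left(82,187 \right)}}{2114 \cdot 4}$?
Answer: $\frac{201168959}{52321500} \approx 3.8449$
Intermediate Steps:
$r{\left(w,a \right)} = \left(-57 + a\right) \left(87 + w\right)$ ($r{\left(w,a \right)} = \left(87 + w\right) \left(-57 + a\right) = \left(-57 + a\right) \left(87 + w\right)$)
$\frac{30856}{24750} + \frac{r{\left(82,187 \right)}}{2114 \cdot 4} = \frac{30856}{24750} + \frac{-4959 - 4674 + 87 \cdot 187 + 187 \cdot 82}{2114 \cdot 4} = 30856 \cdot \frac{1}{24750} + \frac{-4959 - 4674 + 16269 + 15334}{8456} = \frac{15428}{12375} + 21970 \cdot \frac{1}{8456} = \frac{15428}{12375} + \frac{10985}{4228} = \frac{201168959}{52321500}$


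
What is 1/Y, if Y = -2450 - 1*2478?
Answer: -1/4928 ≈ -0.00020292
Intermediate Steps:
Y = -4928 (Y = -2450 - 2478 = -4928)
1/Y = 1/(-4928) = -1/4928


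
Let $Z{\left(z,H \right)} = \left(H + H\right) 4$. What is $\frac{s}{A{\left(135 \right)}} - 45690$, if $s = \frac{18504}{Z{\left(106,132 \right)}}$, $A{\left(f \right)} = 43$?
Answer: $- \frac{86444709}{1892} \approx -45690.0$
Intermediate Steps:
$Z{\left(z,H \right)} = 8 H$ ($Z{\left(z,H \right)} = 2 H 4 = 8 H$)
$s = \frac{771}{44}$ ($s = \frac{18504}{8 \cdot 132} = \frac{18504}{1056} = 18504 \cdot \frac{1}{1056} = \frac{771}{44} \approx 17.523$)
$\frac{s}{A{\left(135 \right)}} - 45690 = \frac{771}{44 \cdot 43} - 45690 = \frac{771}{44} \cdot \frac{1}{43} - 45690 = \frac{771}{1892} - 45690 = - \frac{86444709}{1892}$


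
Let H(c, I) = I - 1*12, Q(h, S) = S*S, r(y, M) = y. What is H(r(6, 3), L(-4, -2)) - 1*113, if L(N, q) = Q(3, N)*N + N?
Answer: -193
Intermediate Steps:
Q(h, S) = S**2
L(N, q) = N + N**3 (L(N, q) = N**2*N + N = N**3 + N = N + N**3)
H(c, I) = -12 + I (H(c, I) = I - 12 = -12 + I)
H(r(6, 3), L(-4, -2)) - 1*113 = (-12 + (-4 + (-4)**3)) - 1*113 = (-12 + (-4 - 64)) - 113 = (-12 - 68) - 113 = -80 - 113 = -193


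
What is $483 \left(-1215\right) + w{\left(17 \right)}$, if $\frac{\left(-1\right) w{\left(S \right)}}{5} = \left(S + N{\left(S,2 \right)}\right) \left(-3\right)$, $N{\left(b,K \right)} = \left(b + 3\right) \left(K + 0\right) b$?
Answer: $-576390$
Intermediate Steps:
$N{\left(b,K \right)} = K b \left(3 + b\right)$ ($N{\left(b,K \right)} = \left(3 + b\right) K b = K b \left(3 + b\right)$)
$w{\left(S \right)} = 15 S + 30 S \left(3 + S\right)$ ($w{\left(S \right)} = - 5 \left(S + 2 S \left(3 + S\right)\right) \left(-3\right) = - 5 \left(- 3 S - 6 S \left(3 + S\right)\right) = 15 S + 30 S \left(3 + S\right)$)
$483 \left(-1215\right) + w{\left(17 \right)} = 483 \left(-1215\right) + 15 \cdot 17 \left(7 + 2 \cdot 17\right) = -586845 + 15 \cdot 17 \left(7 + 34\right) = -586845 + 15 \cdot 17 \cdot 41 = -586845 + 10455 = -576390$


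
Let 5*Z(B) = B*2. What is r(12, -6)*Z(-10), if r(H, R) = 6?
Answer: -24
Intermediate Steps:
Z(B) = 2*B/5 (Z(B) = (B*2)/5 = (2*B)/5 = 2*B/5)
r(12, -6)*Z(-10) = 6*((⅖)*(-10)) = 6*(-4) = -24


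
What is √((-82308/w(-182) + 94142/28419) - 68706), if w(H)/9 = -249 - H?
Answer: 2*I*√62146577288208027/1904073 ≈ 261.85*I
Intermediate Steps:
w(H) = -2241 - 9*H (w(H) = 9*(-249 - H) = -2241 - 9*H)
√((-82308/w(-182) + 94142/28419) - 68706) = √((-82308/(-2241 - 9*(-182)) + 94142/28419) - 68706) = √((-82308/(-2241 + 1638) + 94142*(1/28419)) - 68706) = √((-82308/(-603) + 94142/28419) - 68706) = √((-82308*(-1/603) + 94142/28419) - 68706) = √((27436/201 + 94142/28419) - 68706) = √(266208742/1904073 - 68706) = √(-130555030796/1904073) = 2*I*√62146577288208027/1904073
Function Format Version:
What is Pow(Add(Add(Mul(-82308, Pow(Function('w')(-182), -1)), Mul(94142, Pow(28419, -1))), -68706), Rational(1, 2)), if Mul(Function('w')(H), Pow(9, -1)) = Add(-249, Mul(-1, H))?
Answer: Mul(Rational(2, 1904073), I, Pow(62146577288208027, Rational(1, 2))) ≈ Mul(261.85, I)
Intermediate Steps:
Function('w')(H) = Add(-2241, Mul(-9, H)) (Function('w')(H) = Mul(9, Add(-249, Mul(-1, H))) = Add(-2241, Mul(-9, H)))
Pow(Add(Add(Mul(-82308, Pow(Function('w')(-182), -1)), Mul(94142, Pow(28419, -1))), -68706), Rational(1, 2)) = Pow(Add(Add(Mul(-82308, Pow(Add(-2241, Mul(-9, -182)), -1)), Mul(94142, Pow(28419, -1))), -68706), Rational(1, 2)) = Pow(Add(Add(Mul(-82308, Pow(Add(-2241, 1638), -1)), Mul(94142, Rational(1, 28419))), -68706), Rational(1, 2)) = Pow(Add(Add(Mul(-82308, Pow(-603, -1)), Rational(94142, 28419)), -68706), Rational(1, 2)) = Pow(Add(Add(Mul(-82308, Rational(-1, 603)), Rational(94142, 28419)), -68706), Rational(1, 2)) = Pow(Add(Add(Rational(27436, 201), Rational(94142, 28419)), -68706), Rational(1, 2)) = Pow(Add(Rational(266208742, 1904073), -68706), Rational(1, 2)) = Pow(Rational(-130555030796, 1904073), Rational(1, 2)) = Mul(Rational(2, 1904073), I, Pow(62146577288208027, Rational(1, 2)))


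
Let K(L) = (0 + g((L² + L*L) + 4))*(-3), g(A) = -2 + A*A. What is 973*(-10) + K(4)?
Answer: -13612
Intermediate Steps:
g(A) = -2 + A²
K(L) = 6 - 3*(4 + 2*L²)² (K(L) = (0 + (-2 + ((L² + L*L) + 4)²))*(-3) = (0 + (-2 + ((L² + L²) + 4)²))*(-3) = (0 + (-2 + (2*L² + 4)²))*(-3) = (0 + (-2 + (4 + 2*L²)²))*(-3) = (-2 + (4 + 2*L²)²)*(-3) = 6 - 3*(4 + 2*L²)²)
973*(-10) + K(4) = 973*(-10) + (6 - 12*(2 + 4²)²) = -9730 + (6 - 12*(2 + 16)²) = -9730 + (6 - 12*18²) = -9730 + (6 - 12*324) = -9730 + (6 - 3888) = -9730 - 3882 = -13612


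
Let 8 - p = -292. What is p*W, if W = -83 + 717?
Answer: 190200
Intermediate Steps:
W = 634
p = 300 (p = 8 - 1*(-292) = 8 + 292 = 300)
p*W = 300*634 = 190200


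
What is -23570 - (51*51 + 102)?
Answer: -26273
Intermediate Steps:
-23570 - (51*51 + 102) = -23570 - (2601 + 102) = -23570 - 1*2703 = -23570 - 2703 = -26273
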